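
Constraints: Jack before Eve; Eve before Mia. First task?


Constraints: Jack before Eve; Eve before Mia
The first task can have nothing scheduled before it, so it must never appear on the right of a 'before'.
Tasks appearing after some 'before': Eve, Mia.
The only task not in that list is Jack → it is first.

Jack


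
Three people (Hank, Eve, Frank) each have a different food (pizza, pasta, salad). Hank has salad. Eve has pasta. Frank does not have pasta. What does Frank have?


From clues:
  Hank → salad
  Eve → pasta
By elimination, Frank gets the remaining.

pizza


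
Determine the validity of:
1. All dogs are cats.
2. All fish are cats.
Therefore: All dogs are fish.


Premise 1: All dogs are cats.
Premise 2: All fish are cats.
Conclusion: All dogs are fish.
Fallacy: undistributed middle. cats is predicate in both.
Counterexample: dogs and fish could be disjoint subsets of cats.

Invalid


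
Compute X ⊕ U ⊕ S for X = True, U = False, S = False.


X = True, U = False, S = False
Step 1: X ⊕ U = True XOR False = True
Step 2: True ⊕ S = True XOR False = True
XOR is true when an odd number of operands are true.

True


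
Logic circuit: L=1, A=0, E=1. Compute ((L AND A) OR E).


L AND A = 1&0 = 0
0 OR 1 = 1

1


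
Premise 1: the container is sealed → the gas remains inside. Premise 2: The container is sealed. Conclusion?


Modus ponens: P → Q, P ⊢ Q
P: the container is sealed
Q: the gas remains inside
We have P → Q and P is true.
By modus ponens, Q must be true.

The gas remains inside


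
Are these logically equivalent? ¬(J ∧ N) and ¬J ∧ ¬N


Expression 1: ¬(J ∧ N)
Expression 2: ¬J ∧ ¬N
Truth table (J N | Expr1 Expr2):
  T T |   F     F
  T F |   T     F   ← differ
  F T |   T     F   ← differ
  F F |   T     T
Counterexample: J=T, N=F gives Expr1 = T but Expr2 = F, so the expressions are NOT logically equivalent.

No


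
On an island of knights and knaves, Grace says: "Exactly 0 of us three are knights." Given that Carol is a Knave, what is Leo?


Grace claims exactly 0 knights among Grace, Carol, Leo.
Given: Carol is a Knave.

Case 1: Grace is a Knight (tells truth)
  Then exactly 0 of the three are knights.
  Counting Grace, Carol: 1 knight(s) so far. Need -1 more → impossible.
Case 2: Grace is a Knave (lies)
  Then the count is NOT 0.
  If Leo = Knave, count = 0 = 0 → claim would be true, contradicts lie.
  If Leo = Knight, count = 1 ≠ 0 → lie confirmed ✓

Leo is a Knight.

Knight


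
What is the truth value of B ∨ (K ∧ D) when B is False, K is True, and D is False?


B = False, K = True, D = False
Step 1: K ∧ D = True AND False = False
Step 2: B ∨ False = False OR False = False
AND evaluated first (higher precedence); then OR applied.

False


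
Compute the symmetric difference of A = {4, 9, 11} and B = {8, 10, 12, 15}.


A = {4, 9, 11}
B = {8, 10, 12, 15}
Operation: symmetric difference
In A only: [4, 9, 11], in B only: [8, 10, 12, 15]

{4, 8, 9, 10, 11, 12, 15}


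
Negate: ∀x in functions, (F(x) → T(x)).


Original: ∀x (F(x) → T(x))
Rule: ¬∀→∃, ¬∃→∀, negate predicate.
Negation: ∃x (F(x) ∧ ¬T(x))

∃x (F(x) ∧ ¬T(x))


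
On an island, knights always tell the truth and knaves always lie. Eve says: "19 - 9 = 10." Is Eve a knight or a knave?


Statement: "19 - 9 = 10."
Actual: 19 - 9 = 10
Claimed: 10
Statement is TRUE → Eve tells the truth → Knight

Knight


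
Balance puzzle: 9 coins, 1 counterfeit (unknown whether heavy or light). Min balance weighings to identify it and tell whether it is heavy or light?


Let n = 9. 18 possibilities (n coins × lighter/heavier); each weighing has 3 outcomes.
Bound for k weighings: say the first weighing puts j coins on each pan. If it tips, the 2j weighed coins remain suspects (each with a known direction) and k-1 weighings give 3^(k-1) outcomes; 3^(k-1) is odd, so 2j ≤ 3^(k-1) - 1. If it balances, the n - 2j unweighed coins remain with direction unknown: 2(n - 2j) ≤ 3^(k-1) - 1 by the same parity argument. Adding, n ≤ (3^(k-1) - 1) + (3^(k-1) - 1)/2 = (3^k - 3)/2, and the classical three-group strategy achieves this (3 coins in 2 weighings, 12 in 3, 39 in 4, 120 in 5).
So we need the smallest k with (3^k - 3)/2 ≥ 9.
k = 2: (3^2 - 3)/2 = 3 < 9 ✗
k = 3: (3^3 - 3)/2 = 12 ≥ 9 ✓

3


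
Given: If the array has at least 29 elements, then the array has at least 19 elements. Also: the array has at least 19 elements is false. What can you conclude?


Modus tollens: P → Q, ¬Q ⊢ ¬P
P: the array has at least 29 elements
Q: the array has at least 19 elements
We have P → Q and Q is false.
By modus tollens, P must be false.

It is not the case that the array has at least 29 elements


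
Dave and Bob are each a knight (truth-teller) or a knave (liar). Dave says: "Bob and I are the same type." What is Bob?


Dave says: "Bob and I are the same type."
Case 1: Dave is a Knight (truth-teller)
  Statement is true → they ARE the same → Bob is also a Knight
Case 2: Dave is a Knave (liar)
  Statement is false → they are NOT the same → Bob is a Knight
In both cases, Bob is a Knight.

Knight


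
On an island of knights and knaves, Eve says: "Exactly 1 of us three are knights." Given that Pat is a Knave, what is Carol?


Eve claims exactly 1 knights among Eve, Pat, Carol.
Given: Pat is a Knave.

Case 1: Eve is a Knight (tells truth)
  Then exactly 1 of the three are knights.
  Counting Eve, Pat: 1 knight(s) so far. Need 0 more → Carol = Knave.
Case 2: Eve is a Knave (lies)
  Then the count is NOT 1.
  If Carol = Knight, count = 1 = 1 → claim would be true, contradicts lie.
  If Carol = Knave, count = 0 ≠ 1 → lie confirmed ✓

Carol is a Knave.

Knave


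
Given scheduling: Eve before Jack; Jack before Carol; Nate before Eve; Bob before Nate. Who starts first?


Constraints: Eve before Jack; Jack before Carol; Nate before Eve; Bob before Nate
The first task can have nothing scheduled before it, so it must never appear on the right of a 'before'.
Tasks appearing after some 'before': Jack, Carol, Eve, Nate.
The only task not in that list is Bob → it is first.

Bob


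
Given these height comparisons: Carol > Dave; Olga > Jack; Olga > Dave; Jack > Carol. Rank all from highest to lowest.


Constraints: Carol > Dave; Olga > Jack; Olga > Dave; Jack > Carol
Method: at each step, the next-highest is the one remaining person who never appears on the smaller side of a constraint between remaining people.
  Step 1: remaining {Jack, Dave, Carol, Olga}; on the smaller side: {Jack, Dave, Carol} → Olga is next (Olga > Jack; Olga > Dave).
  Step 2: remaining {Jack, Dave, Carol}; on the smaller side: {Dave, Carol} → Jack is next (Jack > Carol).
  Step 3: remaining {Dave, Carol}; on the smaller side: {Dave} → Carol is next (Carol > Dave).
  Step 4: only Dave remains → lowest.
Final ranking (highest to lowest):

Olga > Jack > Carol > Dave


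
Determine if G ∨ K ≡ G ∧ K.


Expression 1: G ∨ K
Expression 2: G ∧ K
Truth table (G K | Expr1 Expr2):
  T T |   T     T
  T F |   T     F   ← differ
  F T |   T     F   ← differ
  F F |   F     F
Counterexample: G=T, K=F gives Expr1 = T but Expr2 = F, so the expressions are NOT logically equivalent.

No


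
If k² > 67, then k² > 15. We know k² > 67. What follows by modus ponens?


Modus ponens: P → Q, P ⊢ Q
P: k² > 67
Q: k² > 15
We have P → Q and P is true.
By modus ponens, Q must be true.

k² > 15


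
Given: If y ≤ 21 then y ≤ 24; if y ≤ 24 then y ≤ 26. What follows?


Hypothetical syllogism: P → Q, Q → R ⊢ P → R
Premise 1: y ≤ 21 → y ≤ 24
Premise 2: y ≤ 24 → y ≤ 26
Chain the implications: the middle term (y ≤ 24) links the two.
Conclusion: If y ≤ 21, then y ≤ 26.

If y ≤ 21, then y ≤ 26.


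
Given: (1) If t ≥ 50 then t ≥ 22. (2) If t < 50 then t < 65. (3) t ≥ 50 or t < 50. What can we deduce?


Constructive dilemma: (P → Q) ∧ (R → S), P ∨ R ⊢ Q ∨ S
Premise 1: t ≥ 50 → t ≥ 22
Premise 2: t < 50 → t < 65
Premise 3: t ≥ 50 ∨ t < 50
Case 1: Assuming t ≥ 50, then by Premise 1, t ≥ 22.
Case 2: Assuming t < 50, then by Premise 2, t < 65.
Since one of t ≥ 50 or t < 50 must hold, we get t ≥ 22 or t < 65.

t ≥ 22 or t < 65.


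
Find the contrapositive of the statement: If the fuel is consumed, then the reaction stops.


Original: If the fuel is consumed, then the reaction stops
Contrapositive: If ¬Q, then ¬P
Negate Q: not (the reaction stops)
Negate P: not (the fuel is consumed)

If not (the reaction stops), then not (the fuel is consumed).


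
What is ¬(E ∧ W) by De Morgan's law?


De Morgan's law: ¬(P ∧ Q) ≡ ¬P ∨ ¬Q
¬(E ∧ W) = ¬E ∨ ¬W

¬E ∨ ¬W


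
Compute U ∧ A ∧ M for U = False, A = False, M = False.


U = False, A = False, M = False
Step 1: U ∧ A = False AND False = False
Step 2: (False) ∧ M = (False) AND False = False
AND is true only when ALL operands are true.

False


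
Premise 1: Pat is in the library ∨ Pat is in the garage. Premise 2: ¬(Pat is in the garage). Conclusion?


Disjunctive syllogism: P ∨ Q, ¬P ⊢ Q
Disjunction: Pat is in the library ∨ Pat is in the garage
We know it is not the case that Pat is in the garage.
By disjunctive syllogism, the other disjunct must be true.

Pat is in the library


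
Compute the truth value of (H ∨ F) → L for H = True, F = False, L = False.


H = True, F = False, L = False
Step 1: H ∨ F = True OR False = True
Step 2: (True) → L: false only when antecedent=True and L=False.
Result: False

False


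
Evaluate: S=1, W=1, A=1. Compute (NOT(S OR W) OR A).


S OR W = 1
NOT(1) = 0
0 OR 1 = 1

1


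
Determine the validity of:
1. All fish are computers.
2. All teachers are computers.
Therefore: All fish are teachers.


Premise 1: All fish are computers.
Premise 2: All teachers are computers.
Conclusion: All fish are teachers.
Fallacy: undistributed middle. computers is predicate in both.
Counterexample: fish and teachers could be disjoint subsets of computers.

Invalid


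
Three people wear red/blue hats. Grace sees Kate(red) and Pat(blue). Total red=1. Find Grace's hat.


Total red = 1, seen red = 1
Own red = 1 - 1 = 0
Grace's hat is blue.

blue


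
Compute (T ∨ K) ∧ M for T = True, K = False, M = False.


T = True, K = False, M = False
Step 1: T ∨ K = True OR False = True
Step 2: True ∧ M = True AND False = False
OR is true when at least one operand is true; AND requires both.

False


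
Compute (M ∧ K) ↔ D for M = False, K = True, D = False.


M = False, K = True, D = False
Step 1: M ∧ K = False AND True = False
Step 2: (False) ↔ D: true when both sides have same truth value.
Result: False ↔ False = True

True


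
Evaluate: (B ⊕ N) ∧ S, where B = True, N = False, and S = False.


B = True, N = False, S = False
Step 1: B ⊕ N = True XOR False = True
Step 2: True ∧ S = True AND False = False
XOR true when exactly one of B,N is true; then AND with S.

False


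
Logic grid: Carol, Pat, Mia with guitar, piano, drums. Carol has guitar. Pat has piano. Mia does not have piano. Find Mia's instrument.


From clues:
  Pat → piano
  Carol → guitar
By elimination, Mia gets the remaining.

drums


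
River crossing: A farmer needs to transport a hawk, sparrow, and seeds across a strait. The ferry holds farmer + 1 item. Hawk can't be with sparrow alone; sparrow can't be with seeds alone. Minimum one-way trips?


1. farmer+sparrow → 2. farmer ← 3. farmer+hawk → 4. farmer+sparrow ← 5. farmer+seeds → 6. farmer ← 7. farmer+sparrow →
Minimum trips = 7

7


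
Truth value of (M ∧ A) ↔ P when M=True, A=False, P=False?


M = True, A = False, P = False
Expression: (M ∧ A) ↔ P
Step 1: M ∧ A = True AND False = False
Step 2: (False) ↔ P = (False iff False) = True

True


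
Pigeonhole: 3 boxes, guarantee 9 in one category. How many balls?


Pigeonhole: to guarantee k in one of n categories, need (k-1)×n + 1.
k = 9, n = 3
Minimum = (9-1) × 3 + 1 = 8 × 3 + 1

25


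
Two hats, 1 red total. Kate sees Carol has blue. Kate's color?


Total red = 1, Carol = blue
Red accounted for: 0
Remaining for Kate: 1
Kate's hat is red.

red


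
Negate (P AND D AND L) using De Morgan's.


De Morgan's law: ¬(P ∧ Q ∧ R) ≡ ¬P ∨ ¬Q ∨ ¬R
¬(P ∧ D ∧ L) = ¬P ∨ ¬D ∨ ¬L

¬P ∨ ¬D ∨ ¬L


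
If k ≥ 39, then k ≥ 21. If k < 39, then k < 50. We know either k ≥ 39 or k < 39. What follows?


Constructive dilemma: (P → Q) ∧ (R → S), P ∨ R ⊢ Q ∨ S
Premise 1: k ≥ 39 → k ≥ 21
Premise 2: k < 39 → k < 50
Premise 3: k ≥ 39 ∨ k < 39
Case 1: Assuming k ≥ 39, then by Premise 1, k ≥ 21.
Case 2: Assuming k < 39, then by Premise 2, k < 50.
Since one of k ≥ 39 or k < 39 must hold, we get k ≥ 21 or k < 50.

k ≥ 21 or k < 50.


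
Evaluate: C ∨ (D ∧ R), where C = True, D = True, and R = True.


C = True, D = True, R = True
Step 1: D ∧ R = True AND True = True
Step 2: C ∨ True = True OR True = True
AND evaluated first (higher precedence); then OR applied.

True


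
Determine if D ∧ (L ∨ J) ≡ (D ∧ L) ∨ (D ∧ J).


Expression 1: D ∧ (L ∨ J)
Expression 2: (D ∧ L) ∨ (D ∧ J)
Truth table (D L J | Expr1 Expr2):
  T T T |   T     T
  T T F |   T     T
  T F T |   T     T
  T F F |   F     F
  F T T |   F     F
  F T F |   F     F
  F F T |   F     F
  F F F |   F     F
All 8 rows agree, so the expressions are logically equivalent.

Yes


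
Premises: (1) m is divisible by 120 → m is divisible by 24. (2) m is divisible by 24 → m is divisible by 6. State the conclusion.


Hypothetical syllogism: P → Q, Q → R ⊢ P → R
Premise 1: m is divisible by 120 → m is divisible by 24
Premise 2: m is divisible by 24 → m is divisible by 6
Chain the implications: the middle term (m is divisible by 24) links the two.
Conclusion: If m is divisible by 120, then m is divisible by 6.

If m is divisible by 120, then m is divisible by 6.


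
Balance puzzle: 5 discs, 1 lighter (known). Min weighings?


Each weighing has 3 outcomes (left heavy / balance / right heavy), so k weighings distinguish at most 3^k cases; splitting into three near-equal groups achieves this.
Need 3^k ≥ 5: 3^1 = 3 < 5 ≤ 3^2 = 9
k = ⌈log₃(5)⌉ = 2

2


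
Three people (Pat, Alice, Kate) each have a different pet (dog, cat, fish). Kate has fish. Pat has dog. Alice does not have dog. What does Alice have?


From clues:
  Kate → fish
  Pat → dog
By elimination, Alice gets the remaining.

cat


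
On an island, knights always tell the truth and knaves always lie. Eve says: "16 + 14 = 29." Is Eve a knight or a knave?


Statement: "16 + 14 = 29."
Actual: 16 + 14 = 30
Claimed: 29
Statement is FALSE → Eve lies → Knave

Knave


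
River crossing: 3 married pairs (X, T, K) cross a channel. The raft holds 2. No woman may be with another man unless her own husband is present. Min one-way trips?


Label couples X, T, K (H = husband, W = wife).
Counting alone: 6 people, the raft carries 2 and someone must bring it back, so each round trip nets at most +1 on the far side until the last crossing → at least 9 trips. The jealousy constraint makes 9 impossible; the shortest valid schedule has 11:
1. WX+WT →  (far: WX,WT; near: HX,HT,HK,WK)
2. WX ←       (far: WT; near: HX,HT,HK,WX,WK)
3. WX+WK →  (far: WX,WT,WK; near: HX,HT,HK)
4. WX ←       (far: WT,WK; near: HX,HT,HK,WX)
5. HT+HK →  (far: HT,WT,HK,WK; near: HX,WX)
6. HT+WT ←  (far: HK,WK; near: HX,WX,HT,WT)
7. HX+HT →  (far: HX,HT,HK,WK; near: WX,WT)
8. WK ←       (far: HX,HT,HK; near: WX,WT,WK)
9. WX+WT →  (far: HX,WX,HT,WT,HK; near: WK)
10. HK ←      (far: HX,WX,HT,WT; near: HK,WK)
11. HK+WK → (far: all six; near: empty)
In every state each wife is either with her husband or with no other man.
Minimum trips = 11

11


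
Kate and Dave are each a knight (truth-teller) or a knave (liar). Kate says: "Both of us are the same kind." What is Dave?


Kate says: "Both of us are the same kind."
Case 1: Kate is a Knight (truth-teller)
  Statement is true → they ARE the same → Dave is also a Knight
Case 2: Kate is a Knave (liar)
  Statement is false → they are NOT the same → Dave is a Knight
In both cases, Dave is a Knight.

Knight


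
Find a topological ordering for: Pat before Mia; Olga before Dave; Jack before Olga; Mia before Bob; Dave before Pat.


Constraints: Pat before Mia; Olga before Dave; Jack before Olga; Mia before Bob; Dave before Pat
Method: repeatedly schedule the remaining task that has no remaining task required before it.
  Step 1: remaining {Bob, Olga, Jack, Mia, Dave, Pat}; every task except Jack still has a predecessor pending → schedule Jack.
  Step 2: remaining {Bob, Olga, Mia, Dave, Pat}; every task except Olga still has a predecessor pending → schedule Olga.
  Step 3: remaining {Bob, Mia, Dave, Pat}; every task except Dave still has a predecessor pending → schedule Dave.
  Step 4: remaining {Bob, Mia, Pat}; every task except Pat still has a predecessor pending → schedule Pat.
  Step 5: remaining {Bob, Mia}; every task except Mia still has a predecessor pending → schedule Mia.
  Step 6: only Bob remains → schedule Bob.
Resulting order:

Jack → Olga → Dave → Pat → Mia → Bob


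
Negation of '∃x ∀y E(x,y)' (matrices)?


Original: ∃x ∀y E(x,y)
Rule: ¬∀→∃, ¬∃→∀, negate predicate.
Negation: ∀x ∃y ¬E(x,y)

∀x ∃y ¬E(x,y)


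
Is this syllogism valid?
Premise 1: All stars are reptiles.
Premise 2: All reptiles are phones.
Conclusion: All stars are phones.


Premise 1: All stars are reptiles.
Premise 2: All reptiles are phones.
Conclusion: All stars are phones.
Barbara syllogism (AAA-1): All A are B, All B are C → All A are C.
Middle term (reptiles) distributed in premise 2.

Valid


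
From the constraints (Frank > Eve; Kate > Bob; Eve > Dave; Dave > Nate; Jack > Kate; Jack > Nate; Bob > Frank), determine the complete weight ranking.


Constraints: Frank > Eve; Kate > Bob; Eve > Dave; Dave > Nate; Jack > Kate; Jack > Nate; Bob > Frank
Method: at each step, the next-highest is the one remaining person who never appears on the smaller side of a constraint between remaining people.
  Step 1: remaining {Jack, Eve, Nate, Bob, Frank, Kate, Dave}; on the smaller side: {Eve, Nate, Bob, Frank, Kate, Dave} → Jack is next (Jack > Kate; Jack > Nate).
  Step 2: remaining {Eve, Nate, Bob, Frank, Kate, Dave}; on the smaller side: {Eve, Nate, Bob, Frank, Dave} → Kate is next (Kate > Bob).
  Step 3: remaining {Eve, Nate, Bob, Frank, Dave}; on the smaller side: {Eve, Nate, Frank, Dave} → Bob is next (Bob > Frank).
  Step 4: remaining {Eve, Nate, Frank, Dave}; on the smaller side: {Eve, Nate, Dave} → Frank is next (Frank > Eve).
  Step 5: remaining {Eve, Nate, Dave}; on the smaller side: {Nate, Dave} → Eve is next (Eve > Dave).
  Step 6: remaining {Nate, Dave}; on the smaller side: {Nate} → Dave is next (Dave > Nate).
  Step 7: only Nate remains → lowest.
Final ranking (highest to lowest):

Jack > Kate > Bob > Frank > Eve > Dave > Nate


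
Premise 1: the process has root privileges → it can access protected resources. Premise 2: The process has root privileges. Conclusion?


Modus ponens: P → Q, P ⊢ Q
P: the process has root privileges
Q: it can access protected resources
We have P → Q and P is true.
By modus ponens, Q must be true.

It can access protected resources


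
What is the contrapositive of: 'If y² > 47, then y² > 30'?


Original: If y² > 47, then y² > 30
Contrapositive: If ¬Q, then ¬P
Negate Q: not (y² > 30)
Negate P: not (y² > 47)

If not (y² > 30), then not (y² > 47).


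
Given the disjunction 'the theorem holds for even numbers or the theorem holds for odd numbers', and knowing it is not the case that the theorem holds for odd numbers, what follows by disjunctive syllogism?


Disjunctive syllogism: P ∨ Q, ¬P ⊢ Q
Disjunction: the theorem holds for even numbers ∨ the theorem holds for odd numbers
We know it is not the case that the theorem holds for odd numbers.
By disjunctive syllogism, the other disjunct must be true.

The theorem holds for even numbers


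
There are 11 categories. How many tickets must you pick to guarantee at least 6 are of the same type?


Pigeonhole: to guarantee k in one of n categories, need (k-1)×n + 1.
k = 6, n = 11
Minimum = (6-1) × 11 + 1 = 5 × 11 + 1

56


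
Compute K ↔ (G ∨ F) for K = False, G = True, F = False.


K = False, G = True, F = False
Step 1: G ∨ F = True OR False = True
Step 2: K ↔ (True): true when both sides have same truth value.
Result: False ↔ True = False

False


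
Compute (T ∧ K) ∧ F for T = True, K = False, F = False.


T = True, K = False, F = False
Step 1: T ∧ K = True AND False = False
Step 2: False ∧ F = False AND False = False
AND is true only when ALL operands are true.

False


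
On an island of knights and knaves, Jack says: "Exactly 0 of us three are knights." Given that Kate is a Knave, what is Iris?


Jack claims exactly 0 knights among Jack, Kate, Iris.
Given: Kate is a Knave.

Case 1: Jack is a Knight (tells truth)
  Then exactly 0 of the three are knights.
  Counting Jack, Kate: 1 knight(s) so far. Need -1 more → impossible.
Case 2: Jack is a Knave (lies)
  Then the count is NOT 0.
  If Iris = Knave, count = 0 = 0 → claim would be true, contradicts lie.
  If Iris = Knight, count = 1 ≠ 0 → lie confirmed ✓

Iris is a Knight.

Knight


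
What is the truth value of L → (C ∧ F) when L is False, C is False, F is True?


L = False, C = False, F = True
Step 1: C ∧ F = False AND True = False
Step 2: L → (False): false only when L=True and consequent=False.
Result: True

True


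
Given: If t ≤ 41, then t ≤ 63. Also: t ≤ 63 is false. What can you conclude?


Modus tollens: P → Q, ¬Q ⊢ ¬P
P: t ≤ 41
Q: t ≤ 63
We have P → Q and Q is false.
By modus tollens, P must be false.

It is not the case that t ≤ 41


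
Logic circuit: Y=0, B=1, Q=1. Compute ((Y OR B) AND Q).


Y OR B = 0|1 = 1
1 AND 1 = 1

1


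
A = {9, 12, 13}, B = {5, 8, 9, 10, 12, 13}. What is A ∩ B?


A = {9, 12, 13}
B = {5, 8, 9, 10, 12, 13}
Operation: intersection
Elements in both: 9, 12, 13

{9, 12, 13}


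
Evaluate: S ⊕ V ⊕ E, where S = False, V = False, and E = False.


S = False, V = False, E = False
Step 1: S ⊕ V = False XOR False = False
Step 2: False ⊕ E = False XOR False = False
XOR is true when an odd number of operands are true.

False


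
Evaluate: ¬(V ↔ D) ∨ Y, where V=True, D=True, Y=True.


V = True, D = True, Y = True
Expression: ¬(V ↔ D) ∨ Y
Step 1: V ↔ D = (True iff True) = True
Step 2: ¬(V ↔ D) = NOT True = False
Step 3: (False) ∨ Y = False OR True = True

True


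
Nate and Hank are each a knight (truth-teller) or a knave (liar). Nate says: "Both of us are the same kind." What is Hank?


Nate says: "Both of us are the same kind."
Case 1: Nate is a Knight (truth-teller)
  Statement is true → they ARE the same → Hank is also a Knight
Case 2: Nate is a Knave (liar)
  Statement is false → they are NOT the same → Hank is a Knight
In both cases, Hank is a Knight.

Knight


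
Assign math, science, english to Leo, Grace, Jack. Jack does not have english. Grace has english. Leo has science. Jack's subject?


From clues:
  Leo → science
  Grace → english
By elimination, Jack gets the remaining.

math


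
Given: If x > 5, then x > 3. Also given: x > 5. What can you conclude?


Modus ponens: P → Q, P ⊢ Q
P: x > 5
Q: x > 3
We have P → Q and P is true.
By modus ponens, Q must be true.

x > 3


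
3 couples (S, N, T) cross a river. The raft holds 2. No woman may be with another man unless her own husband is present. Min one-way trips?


Label couples S, N, T (H = husband, W = wife).
Counting alone: 6 people, the raft carries 2 and someone must bring it back, so each round trip nets at most +1 on the far side until the last crossing → at least 9 trips. The jealousy constraint makes 9 impossible; the shortest valid schedule has 11:
1. WS+WN →  (far: WS,WN; near: HS,HN,HT,WT)
2. WS ←       (far: WN; near: HS,HN,HT,WS,WT)
3. WS+WT →  (far: WS,WN,WT; near: HS,HN,HT)
4. WS ←       (far: WN,WT; near: HS,HN,HT,WS)
5. HN+HT →  (far: HN,WN,HT,WT; near: HS,WS)
6. HN+WN ←  (far: HT,WT; near: HS,WS,HN,WN)
7. HS+HN →  (far: HS,HN,HT,WT; near: WS,WN)
8. WT ←       (far: HS,HN,HT; near: WS,WN,WT)
9. WS+WN →  (far: HS,WS,HN,WN,HT; near: WT)
10. HT ←      (far: HS,WS,HN,WN; near: HT,WT)
11. HT+WT → (far: all six; near: empty)
In every state each wife is either with her husband or with no other man.
Minimum trips = 11

11


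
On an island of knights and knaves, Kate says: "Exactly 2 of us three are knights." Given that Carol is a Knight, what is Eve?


Kate claims exactly 2 knights among Kate, Carol, Eve.
Given: Carol is a Knight.

Case 1: Kate is a Knight (tells truth)
  Then exactly 2 of the three are knights.
  Counting Kate, Carol: 2 knight(s) so far. Need 0 more → Eve = Knave.
Case 2: Kate is a Knave (lies)
  Then the count is NOT 2.
  If Eve = Knight, count = 2 = 2 → claim would be true, contradicts lie.
  If Eve = Knave, count = 1 ≠ 2 → lie confirmed ✓

Eve is a Knave.

Knave


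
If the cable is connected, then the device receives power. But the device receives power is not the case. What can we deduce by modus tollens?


Modus tollens: P → Q, ¬Q ⊢ ¬P
P: the cable is connected
Q: the device receives power
We have P → Q and Q is false.
By modus tollens, P must be false.

It is not the case that the cable is connected


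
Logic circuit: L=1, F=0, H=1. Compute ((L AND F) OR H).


L AND F = 1&0 = 0
0 OR 1 = 1

1


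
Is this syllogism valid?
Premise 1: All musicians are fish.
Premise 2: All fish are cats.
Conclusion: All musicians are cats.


Premise 1: All musicians are fish.
Premise 2: All fish are cats.
Conclusion: All musicians are cats.
Barbara syllogism (AAA-1): All A are B, All B are C → All A are C.
Middle term (fish) distributed in premise 2.

Valid


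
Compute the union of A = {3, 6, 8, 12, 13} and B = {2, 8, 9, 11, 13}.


A = {3, 6, 8, 12, 13}
B = {2, 8, 9, 11, 13}
Operation: union
All elements combined: 2, 3, 6, 8, 9, 11, 12, 13

{2, 3, 6, 8, 9, 11, 12, 13}


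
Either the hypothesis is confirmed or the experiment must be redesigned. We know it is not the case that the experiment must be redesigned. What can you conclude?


Disjunctive syllogism: P ∨ Q, ¬P ⊢ Q
Disjunction: the hypothesis is confirmed ∨ the experiment must be redesigned
We know it is not the case that the experiment must be redesigned.
By disjunctive syllogism, the other disjunct must be true.

The hypothesis is confirmed


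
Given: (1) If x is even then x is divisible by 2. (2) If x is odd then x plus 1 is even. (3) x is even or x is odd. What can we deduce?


Constructive dilemma: (P → Q) ∧ (R → S), P ∨ R ⊢ Q ∨ S
Premise 1: x is even → x is divisible by 2
Premise 2: x is odd → x plus 1 is even
Premise 3: x is even ∨ x is odd
Case 1: Assuming x is even, then by Premise 1, x is divisible by 2.
Case 2: Assuming x is odd, then by Premise 2, x plus 1 is even.
Since one of x is even or x is odd must hold, we get x is divisible by 2 or x plus 1 is even.

x is divisible by 2 or x plus 1 is even.


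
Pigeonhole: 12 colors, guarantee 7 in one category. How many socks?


Pigeonhole: to guarantee k in one of n categories, need (k-1)×n + 1.
k = 7, n = 12
Minimum = (7-1) × 12 + 1 = 6 × 12 + 1

73


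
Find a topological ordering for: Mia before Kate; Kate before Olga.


Constraints: Mia before Kate; Kate before Olga
Method: repeatedly schedule the remaining task that has no remaining task required before it.
  Step 1: remaining {Kate, Olga, Mia}; every task except Mia still has a predecessor pending → schedule Mia.
  Step 2: remaining {Kate, Olga}; every task except Kate still has a predecessor pending → schedule Kate.
  Step 3: only Olga remains → schedule Olga.
Resulting order:

Mia → Kate → Olga


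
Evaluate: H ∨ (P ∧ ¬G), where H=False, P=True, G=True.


H = False, P = True, G = True
Expression: H ∨ (P ∧ ¬G)
Step 1: ¬G = NOT True = False
Step 2: P ∧ ¬G = True AND False = False
Step 3: H ∨ (False) = False OR False = False

False


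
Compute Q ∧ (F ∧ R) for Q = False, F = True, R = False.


Q = False, F = True, R = False
Step 1: F ∧ R = True AND False = False
Step 2: Q ∧ False = False AND False = False
AND is true only when ALL operands are true.

False


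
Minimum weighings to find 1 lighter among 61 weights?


Each weighing has 3 outcomes (left heavy / balance / right heavy), so k weighings distinguish at most 3^k cases; splitting into three near-equal groups achieves this.
Need 3^k ≥ 61: 3^3 = 27 < 61 ≤ 3^4 = 81
k = ⌈log₃(61)⌉ = 4

4


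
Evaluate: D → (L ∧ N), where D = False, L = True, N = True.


D = False, L = True, N = True
Step 1: L ∧ N = True AND True = True
Step 2: D → (True): false only when D=True and consequent=False.
Result: True

True


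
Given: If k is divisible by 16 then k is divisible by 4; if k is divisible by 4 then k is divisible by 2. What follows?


Hypothetical syllogism: P → Q, Q → R ⊢ P → R
Premise 1: k is divisible by 16 → k is divisible by 4
Premise 2: k is divisible by 4 → k is divisible by 2
Chain the implications: the middle term (k is divisible by 4) links the two.
Conclusion: If k is divisible by 16, then k is divisible by 2.

If k is divisible by 16, then k is divisible by 2.


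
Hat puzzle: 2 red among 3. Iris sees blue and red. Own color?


Total red = 2, seen red = 1
Own red = 2 - 1 = 1
Iris's hat is red.

red


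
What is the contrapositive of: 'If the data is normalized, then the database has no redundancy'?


Original: If the data is normalized, then the database has no redundancy
Contrapositive: If ¬Q, then ¬P
Negate Q: not (the database has no redundancy)
Negate P: not (the data is normalized)

If not (the database has no redundancy), then not (the data is normalized).


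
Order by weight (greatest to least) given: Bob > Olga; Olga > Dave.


Constraints: Bob > Olga; Olga > Dave
Method: at each step, the next-highest is the one remaining person who never appears on the smaller side of a constraint between remaining people.
  Step 1: remaining {Bob, Olga, Dave}; on the smaller side: {Olga, Dave} → Bob is next (Bob > Olga).
  Step 2: remaining {Olga, Dave}; on the smaller side: {Dave} → Olga is next (Olga > Dave).
  Step 3: only Dave remains → lowest.
Final ranking (highest to lowest):

Bob > Olga > Dave


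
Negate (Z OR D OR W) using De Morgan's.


De Morgan's law: ¬(P ∨ Q ∨ R) ≡ ¬P ∧ ¬Q ∧ ¬R
¬(Z ∨ D ∨ W) = ¬Z ∧ ¬D ∧ ¬W

¬Z ∧ ¬D ∧ ¬W


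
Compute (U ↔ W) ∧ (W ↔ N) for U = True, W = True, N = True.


U = True, W = True, N = True
Step 1: U ↔ W is true when U and W have the same value. Result: True
Step 2: W ↔ N is true when W and N have the same value. Result: True
Step 3: True ∧ True = True

True


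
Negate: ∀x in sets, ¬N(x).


Original: ∀x ¬N(x)
Rule: ¬∀→∃, ¬∃→∀, negate predicate.
Negation: ∃x N(x)

∃x N(x)


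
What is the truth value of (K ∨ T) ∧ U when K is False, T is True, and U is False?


K = False, T = True, U = False
Step 1: K ∨ T = False OR True = True
Step 2: True ∧ U = True AND False = False
OR is true when at least one operand is true; AND requires both.

False


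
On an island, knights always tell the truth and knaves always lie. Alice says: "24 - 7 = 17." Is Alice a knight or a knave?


Statement: "24 - 7 = 17."
Actual: 24 - 7 = 17
Claimed: 17
Statement is TRUE → Alice tells the truth → Knight

Knight


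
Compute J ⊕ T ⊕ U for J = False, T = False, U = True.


J = False, T = False, U = True
Step 1: J ⊕ T = False XOR False = False
Step 2: False ⊕ U = False XOR True = True
XOR is true when an odd number of operands are true.

True


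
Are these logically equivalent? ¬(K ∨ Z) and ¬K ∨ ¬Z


Expression 1: ¬(K ∨ Z)
Expression 2: ¬K ∨ ¬Z
Truth table (K Z | Expr1 Expr2):
  T T |   F     F
  T F |   F     T   ← differ
  F T |   F     T   ← differ
  F F |   T     T
Counterexample: K=T, Z=F gives Expr1 = F but Expr2 = T, so the expressions are NOT logically equivalent.

No


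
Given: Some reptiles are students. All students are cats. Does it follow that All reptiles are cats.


Premise 1: Some reptiles are students.
Premise 2: All students are cats.
Conclusion: All reptiles are cats.
Fallacy: illicit minor. The minor term (reptiles) is distributed in the conclusion ('All reptiles ...') but undistributed in its premise ('Some reptiles are students' doesn't cover all reptiles).
Only 'Some reptiles are cats' follows, not 'All'.

Invalid


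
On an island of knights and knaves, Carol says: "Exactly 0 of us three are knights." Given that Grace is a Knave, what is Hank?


Carol claims exactly 0 knights among Carol, Grace, Hank.
Given: Grace is a Knave.

Case 1: Carol is a Knight (tells truth)
  Then exactly 0 of the three are knights.
  Counting Carol, Grace: 1 knight(s) so far. Need -1 more → impossible.
Case 2: Carol is a Knave (lies)
  Then the count is NOT 0.
  If Hank = Knave, count = 0 = 0 → claim would be true, contradicts lie.
  If Hank = Knight, count = 1 ≠ 0 → lie confirmed ✓

Hank is a Knight.

Knight


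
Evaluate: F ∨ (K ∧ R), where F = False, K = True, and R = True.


F = False, K = True, R = True
Step 1: K ∧ R = True AND True = True
Step 2: F ∨ True = False OR True = True
AND evaluated first (higher precedence); then OR applied.

True


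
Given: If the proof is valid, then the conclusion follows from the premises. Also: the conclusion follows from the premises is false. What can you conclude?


Modus tollens: P → Q, ¬Q ⊢ ¬P
P: the proof is valid
Q: the conclusion follows from the premises
We have P → Q and Q is false.
By modus tollens, P must be false.

It is not the case that the proof is valid


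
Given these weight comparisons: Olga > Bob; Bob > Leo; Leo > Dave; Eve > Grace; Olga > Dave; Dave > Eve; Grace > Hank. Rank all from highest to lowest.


Constraints: Olga > Bob; Bob > Leo; Leo > Dave; Eve > Grace; Olga > Dave; Dave > Eve; Grace > Hank
Method: at each step, the next-highest is the one remaining person who never appears on the smaller side of a constraint between remaining people.
  Step 1: remaining {Leo, Hank, Dave, Eve, Bob, Olga, Grace}; on the smaller side: {Leo, Hank, Dave, Eve, Bob, Grace} → Olga is next (Olga > Bob; Olga > Dave).
  Step 2: remaining {Leo, Hank, Dave, Eve, Bob, Grace}; on the smaller side: {Leo, Hank, Dave, Eve, Grace} → Bob is next (Bob > Leo).
  Step 3: remaining {Leo, Hank, Dave, Eve, Grace}; on the smaller side: {Hank, Dave, Eve, Grace} → Leo is next (Leo > Dave).
  Step 4: remaining {Hank, Dave, Eve, Grace}; on the smaller side: {Hank, Eve, Grace} → Dave is next (Dave > Eve).
  Step 5: remaining {Hank, Eve, Grace}; on the smaller side: {Hank, Grace} → Eve is next (Eve > Grace).
  Step 6: remaining {Hank, Grace}; on the smaller side: {Hank} → Grace is next (Grace > Hank).
  Step 7: only Hank remains → lowest.
Final ranking (highest to lowest):

Olga > Bob > Leo > Dave > Eve > Grace > Hank


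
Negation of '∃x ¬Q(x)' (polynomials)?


Original: ∃x ¬Q(x)
Rule: ¬∀→∃, ¬∃→∀, negate predicate.
Negation: ∀x Q(x)

∀x Q(x)


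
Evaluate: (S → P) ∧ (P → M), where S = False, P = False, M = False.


S = False, P = False, M = False
Step 1: S → P is false only when S=True and P=False. Result: True
Step 2: P → M is false only when P=True and M=False. Result: True
Step 3: True ∧ True = True

True


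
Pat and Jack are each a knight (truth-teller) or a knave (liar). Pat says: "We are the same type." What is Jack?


Pat says: "We are the same type."
Case 1: Pat is a Knight (truth-teller)
  Statement is true → they ARE the same → Jack is also a Knight
Case 2: Pat is a Knave (liar)
  Statement is false → they are NOT the same → Jack is a Knight
In both cases, Jack is a Knight.

Knight


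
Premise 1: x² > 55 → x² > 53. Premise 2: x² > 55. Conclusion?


Modus ponens: P → Q, P ⊢ Q
P: x² > 55
Q: x² > 53
We have P → Q and P is true.
By modus ponens, Q must be true.

x² > 53


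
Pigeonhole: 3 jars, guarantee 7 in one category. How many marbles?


Pigeonhole: to guarantee k in one of n categories, need (k-1)×n + 1.
k = 7, n = 3
Minimum = (7-1) × 3 + 1 = 6 × 3 + 1

19


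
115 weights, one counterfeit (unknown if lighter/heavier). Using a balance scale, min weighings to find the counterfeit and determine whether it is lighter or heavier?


Let n = 115. 230 possibilities (n weights × lighter/heavier); each weighing has 3 outcomes.
Bound for k weighings: say the first weighing puts j weights on each pan. If it tips, the 2j weighed weights remain suspects (each with a known direction) and k-1 weighings give 3^(k-1) outcomes; 3^(k-1) is odd, so 2j ≤ 3^(k-1) - 1. If it balances, the n - 2j unweighed weights remain with direction unknown: 2(n - 2j) ≤ 3^(k-1) - 1 by the same parity argument. Adding, n ≤ (3^(k-1) - 1) + (3^(k-1) - 1)/2 = (3^k - 3)/2, and the classical three-group strategy achieves this (3 weights in 2 weighings, 12 in 3, 39 in 4, 120 in 5).
So we need the smallest k with (3^k - 3)/2 ≥ 115.
k = 4: (3^4 - 3)/2 = 39 < 115 ✗
k = 5: (3^5 - 3)/2 = 120 ≥ 115 ✓

5


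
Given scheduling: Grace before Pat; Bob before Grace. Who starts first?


Constraints: Grace before Pat; Bob before Grace
The first task can have nothing scheduled before it, so it must never appear on the right of a 'before'.
Tasks appearing after some 'before': Pat, Grace.
The only task not in that list is Bob → it is first.

Bob


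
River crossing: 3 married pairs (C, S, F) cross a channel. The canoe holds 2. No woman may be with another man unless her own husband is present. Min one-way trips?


Label couples C, S, F (H = husband, W = wife).
Counting alone: 6 people, the canoe carries 2 and someone must bring it back, so each round trip nets at most +1 on the far side until the last crossing → at least 9 trips. The jealousy constraint makes 9 impossible; the shortest valid schedule has 11:
1. WC+WS →  (far: WC,WS; near: HC,HS,HF,WF)
2. WC ←       (far: WS; near: HC,HS,HF,WC,WF)
3. WC+WF →  (far: WC,WS,WF; near: HC,HS,HF)
4. WC ←       (far: WS,WF; near: HC,HS,HF,WC)
5. HS+HF →  (far: HS,WS,HF,WF; near: HC,WC)
6. HS+WS ←  (far: HF,WF; near: HC,WC,HS,WS)
7. HC+HS →  (far: HC,HS,HF,WF; near: WC,WS)
8. WF ←       (far: HC,HS,HF; near: WC,WS,WF)
9. WC+WS →  (far: HC,WC,HS,WS,HF; near: WF)
10. HF ←      (far: HC,WC,HS,WS; near: HF,WF)
11. HF+WF → (far: all six; near: empty)
In every state each wife is either with her husband or with no other man.
Minimum trips = 11

11


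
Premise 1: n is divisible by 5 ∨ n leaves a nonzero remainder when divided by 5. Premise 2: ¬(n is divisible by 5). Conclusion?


Disjunctive syllogism: P ∨ Q, ¬P ⊢ Q
Disjunction: n is divisible by 5 ∨ n leaves a nonzero remainder when divided by 5
We know it is not the case that n is divisible by 5.
By disjunctive syllogism, the other disjunct must be true.

n leaves a nonzero remainder when divided by 5


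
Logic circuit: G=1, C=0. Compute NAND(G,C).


G AND C = 0
NOT(0) = 1

1


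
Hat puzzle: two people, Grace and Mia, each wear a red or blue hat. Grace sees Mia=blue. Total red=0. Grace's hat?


Total red = 0, Mia = blue
Red accounted for: 0
Remaining for Grace: 0
Grace's hat is blue.

blue
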